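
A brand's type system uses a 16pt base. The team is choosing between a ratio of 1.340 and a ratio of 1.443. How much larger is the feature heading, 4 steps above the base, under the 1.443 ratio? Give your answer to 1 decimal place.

17.8pt

At 1.340: 16.0 × 1.340⁴ = 51.587pt
At 1.443: 16.0 × 1.443⁴ = 69.372pt
Difference: 69.372 − 51.587 = 17.785pt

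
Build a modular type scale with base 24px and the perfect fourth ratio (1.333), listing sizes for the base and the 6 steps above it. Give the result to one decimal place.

24.0px, 32.0px, 42.6px, 56.8px, 75.8px, 101.0px, 134.6px

Step 0: 24px
Step 1: 24.0 × 1.333 = 32.0
Step 2: 24.0 × 1.333² = 42.6
Step 3: 24.0 × 1.333³ = 56.8
Step 4: 24.0 × 1.333⁴ = 75.8
Step 5: 24.0 × 1.333⁵ = 101.0
Step 6: 24.0 × 1.333⁶ = 134.6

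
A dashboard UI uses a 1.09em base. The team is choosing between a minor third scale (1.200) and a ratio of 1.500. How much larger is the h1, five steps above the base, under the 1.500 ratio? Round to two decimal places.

5.56em

Minor third: 1.09 × 1.200⁵ = 2.7123em
At 1.500: 1.09 × 1.500⁵ = 8.2772em
Difference: 8.2772 − 2.7123 = 5.5649em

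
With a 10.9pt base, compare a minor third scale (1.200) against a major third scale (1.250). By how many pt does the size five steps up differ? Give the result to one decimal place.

6.1pt

Minor third: 10.9 × 1.200⁵ = 27.123pt
Major third: 10.9 × 1.250⁵ = 33.264pt
Difference: 33.264 − 27.123 = 6.141pt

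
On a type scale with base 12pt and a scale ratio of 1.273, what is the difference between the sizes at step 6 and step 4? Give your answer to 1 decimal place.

19.6pt

Step 4: 12.0 × 1.273⁴ = 31.513pt
Step 6: 12.0 × 1.273⁶ = 51.068pt
Difference: 51.068 − 31.513 = 19.555pt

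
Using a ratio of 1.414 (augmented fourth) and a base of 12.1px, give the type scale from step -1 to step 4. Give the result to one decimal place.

8.6px, 12.1px, 17.1px, 24.2px, 34.2px, 48.4px

Step -1: 12.1 ÷ 1.414 = 8.6
Step 0: 12.1px
Step 1: 12.1 × 1.414 = 17.1
Step 2: 12.1 × 1.414² = 24.2
Step 3: 12.1 × 1.414³ = 34.2
Step 4: 12.1 × 1.414⁴ = 48.4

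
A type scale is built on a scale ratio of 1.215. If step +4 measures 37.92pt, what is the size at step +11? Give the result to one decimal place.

Moving from step +4 to step +11 is 7 steps up, so multiply by r⁷.
37.92 × 1.215⁷ = 37.92 × 3.90871 ≈ 148.218

148.2pt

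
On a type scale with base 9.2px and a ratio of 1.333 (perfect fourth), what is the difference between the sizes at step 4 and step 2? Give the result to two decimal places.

12.70px

Step 2: 9.2 × 1.333² = 16.3474px
Step 4: 9.2 × 1.333⁴ = 29.0475px
Difference: 29.0475 − 16.3474 = 12.7001px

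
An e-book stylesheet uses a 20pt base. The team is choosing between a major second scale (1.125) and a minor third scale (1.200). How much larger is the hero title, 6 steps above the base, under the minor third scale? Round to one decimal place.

19.2pt

Major second: 20.0 × 1.125⁶ = 40.546pt
Minor third: 20.0 × 1.200⁶ = 59.720pt
Difference: 59.720 − 40.546 = 19.174pt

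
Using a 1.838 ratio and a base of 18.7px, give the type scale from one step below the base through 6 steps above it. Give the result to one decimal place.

Step -1: 18.7 ÷ 1.838 = 10.2
Step 0: 18.7px
Step 1: 18.7 × 1.838 = 34.4
Step 2: 18.7 × 1.838² = 63.2
Step 3: 18.7 × 1.838³ = 116.1
Step 4: 18.7 × 1.838⁴ = 213.4
Step 5: 18.7 × 1.838⁵ = 392.3
Step 6: 18.7 × 1.838⁶ = 721.0

10.2px, 18.7px, 34.4px, 63.2px, 116.1px, 213.4px, 392.3px, 721.0px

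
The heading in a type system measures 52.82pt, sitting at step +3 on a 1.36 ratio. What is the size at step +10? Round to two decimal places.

52.82 × 1.36⁷ = 52.82 × 8.60543 ≈ 454.539

454.54pt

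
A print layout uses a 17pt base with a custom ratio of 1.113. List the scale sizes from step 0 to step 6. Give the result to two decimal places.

Step 0: 17pt
Step 1: 17.0 × 1.113 = 18.92
Step 2: 17.0 × 1.113² = 21.06
Step 3: 17.0 × 1.113³ = 23.44
Step 4: 17.0 × 1.113⁴ = 26.09
Step 5: 17.0 × 1.113⁵ = 29.04
Step 6: 17.0 × 1.113⁶ = 32.32

17.00pt, 18.92pt, 21.06pt, 23.44pt, 26.09pt, 29.04pt, 32.32pt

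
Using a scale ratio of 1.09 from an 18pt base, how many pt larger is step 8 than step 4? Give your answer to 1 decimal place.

10.5pt

Step 4: 18.0 × 1.09⁴ = 25.408pt
Step 8: 18.0 × 1.09⁸ = 35.866pt
Difference: 35.866 − 25.408 = 10.458pt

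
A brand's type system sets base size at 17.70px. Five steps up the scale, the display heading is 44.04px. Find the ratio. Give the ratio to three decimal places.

1.200

r⁵ = 44.04 / 17.70, so r = (44.04/17.70)^(1/5).
r = 2.4881^(1/5) ≈ 1.2000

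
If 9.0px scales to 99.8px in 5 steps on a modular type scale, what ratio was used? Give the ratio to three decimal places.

r⁵ = 99.8 / 9.0, so r = (99.8/9.0)^(1/5).
r = 11.0889^(1/5) ≈ 1.6180

1.618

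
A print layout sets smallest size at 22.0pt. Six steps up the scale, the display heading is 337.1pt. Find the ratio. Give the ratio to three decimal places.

1.576

The ratio satisfies 22.0 × r⁶ = 337.1, so r = (337.1 / 22.0)^(1/6).
r = 15.3227^(1/6) ≈ 1.5760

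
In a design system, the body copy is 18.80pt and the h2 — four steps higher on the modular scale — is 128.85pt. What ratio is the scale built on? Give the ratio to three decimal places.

1.618

r⁴ = 128.85 / 18.80, so r = (128.85/18.80)^(1/4).
r = 6.8537^(1/4) ≈ 1.6180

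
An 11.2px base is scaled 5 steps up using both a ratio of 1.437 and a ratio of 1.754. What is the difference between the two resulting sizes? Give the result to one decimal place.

At 1.437: 11.2 × 1.437⁵ = 68.628px
At 1.754: 11.2 × 1.754⁵ = 185.937px
Difference: 185.937 − 68.628 = 117.309px

117.3px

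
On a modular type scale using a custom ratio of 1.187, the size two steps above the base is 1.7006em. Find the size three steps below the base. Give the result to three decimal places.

0.722em

1.7006 ÷ 1.187⁵ = 1.7006 ÷ 2.35642 ≈ 0.722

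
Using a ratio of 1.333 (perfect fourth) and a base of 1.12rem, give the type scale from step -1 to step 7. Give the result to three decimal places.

Step -1: 1.12 ÷ 1.333 = 0.840
Step 0: 1.12rem
Step 1: 1.12 × 1.333 = 1.493
Step 2: 1.12 × 1.333² = 1.990
Step 3: 1.12 × 1.333³ = 2.653
Step 4: 1.12 × 1.333⁴ = 3.536
Step 5: 1.12 × 1.333⁵ = 4.714
Step 6: 1.12 × 1.333⁶ = 6.283
Step 7: 1.12 × 1.333⁷ = 8.376

0.840rem, 1.120rem, 1.493rem, 1.990rem, 2.653rem, 3.536rem, 4.714rem, 6.283rem, 8.376rem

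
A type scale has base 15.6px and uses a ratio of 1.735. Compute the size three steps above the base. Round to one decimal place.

81.5px

Every step multiplies by the scale ratio.
15.6 × 1.735³ = 15.6 × 5.22274 ≈ 81.47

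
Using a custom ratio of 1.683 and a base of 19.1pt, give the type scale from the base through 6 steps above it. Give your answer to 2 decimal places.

19.10pt, 32.15pt, 54.10pt, 91.05pt, 153.24pt, 257.90pt, 434.05pt

Step 0: 19.1pt
Step 1: 19.1 × 1.683 = 32.15
Step 2: 19.1 × 1.683² = 54.10
Step 3: 19.1 × 1.683³ = 91.05
Step 4: 19.1 × 1.683⁴ = 153.24
Step 5: 19.1 × 1.683⁵ = 257.90
Step 6: 19.1 × 1.683⁶ = 434.05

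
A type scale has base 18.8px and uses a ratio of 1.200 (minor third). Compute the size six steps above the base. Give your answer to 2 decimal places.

18.8 × 1.200⁶ = 18.8 × 2.98598 ≈ 56.14

56.14px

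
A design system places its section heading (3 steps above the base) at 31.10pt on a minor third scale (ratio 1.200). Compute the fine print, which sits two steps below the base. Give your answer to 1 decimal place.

12.5pt

The gap is -2 − (3) = -5 steps, so the factor is 1.200^-5.
31.10 ÷ 1.200⁵ = 31.10 ÷ 2.48832 ≈ 12.498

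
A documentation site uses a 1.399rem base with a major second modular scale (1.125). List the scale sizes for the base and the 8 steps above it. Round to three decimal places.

1.399rem, 1.574rem, 1.771rem, 1.992rem, 2.241rem, 2.521rem, 2.836rem, 3.191rem, 3.590rem

Step 0: 1.399rem
Step 1: 1.399 × 1.125 = 1.574
Step 2: 1.399 × 1.125² = 1.771
Step 3: 1.399 × 1.125³ = 1.992
Step 4: 1.399 × 1.125⁴ = 2.241
Step 5: 1.399 × 1.125⁵ = 2.521
Step 6: 1.399 × 1.125⁶ = 2.836
Step 7: 1.399 × 1.125⁷ = 3.191
Step 8: 1.399 × 1.125⁸ = 3.590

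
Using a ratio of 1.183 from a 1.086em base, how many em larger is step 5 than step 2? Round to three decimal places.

Step 2: 1.086 × 1.183² = 1.51985em
Step 5: 1.086 × 1.183⁵ = 2.51625em
Difference: 2.51625 − 1.51985 = 0.99640em

0.996em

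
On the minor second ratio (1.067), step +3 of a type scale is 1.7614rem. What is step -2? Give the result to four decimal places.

1.2736rem

1.7614 ÷ 1.067⁵ = 1.7614 ÷ 1.38300 ≈ 1.2736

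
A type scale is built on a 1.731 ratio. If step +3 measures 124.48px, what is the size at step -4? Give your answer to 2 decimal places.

2.67px

124.48 ÷ 1.731⁷ = 124.48 ÷ 46.56713 ≈ 2.673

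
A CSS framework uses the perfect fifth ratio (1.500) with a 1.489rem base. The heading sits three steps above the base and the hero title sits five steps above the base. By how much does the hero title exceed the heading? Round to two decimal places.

6.28rem

Step 3: 1.489 × 1.500³ = 5.0254rem
Step 5: 1.489 × 1.500⁵ = 11.3071rem
Difference: 11.3071 − 5.0254 = 6.2817rem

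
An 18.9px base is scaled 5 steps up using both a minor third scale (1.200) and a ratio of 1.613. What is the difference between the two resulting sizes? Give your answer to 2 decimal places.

Minor third: 18.9 × 1.200⁵ = 47.0292px
At 1.613: 18.9 × 1.613⁵ = 206.3639px
Difference: 206.3639 − 47.0292 = 159.3347px

159.33px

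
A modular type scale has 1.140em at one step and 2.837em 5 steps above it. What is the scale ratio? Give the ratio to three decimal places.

r⁵ = 2.837 / 1.140, so r = (2.837/1.140)^(1/5).
r = 2.4886^(1/5) ≈ 1.2000

1.200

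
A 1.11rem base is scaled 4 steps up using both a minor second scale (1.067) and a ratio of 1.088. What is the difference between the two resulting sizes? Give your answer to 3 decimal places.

0.117rem

Minor second: 1.11 × 1.067⁴ = 1.43873rem
At 1.088: 1.11 × 1.088⁴ = 1.55539rem
Difference: 1.55539 − 1.43873 = 0.11666rem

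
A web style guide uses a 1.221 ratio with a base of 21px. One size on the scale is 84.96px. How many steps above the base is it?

7

1.221ⁿ = 84.96 / 21 = 4.0457
n = ln(4.0457) / ln(1.221) = 1.3977 / 0.1997 ≈ 7.00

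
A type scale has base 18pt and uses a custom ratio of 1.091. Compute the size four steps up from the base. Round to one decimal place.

18.0 × 1.091⁴ = 18.0 × 1.41677 ≈ 25.50

25.5pt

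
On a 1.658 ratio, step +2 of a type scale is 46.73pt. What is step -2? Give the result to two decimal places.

6.18pt

46.73 ÷ 1.658⁴ = 46.73 ÷ 7.55680 ≈ 6.184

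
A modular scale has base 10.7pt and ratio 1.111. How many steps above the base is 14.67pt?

3

1.111ⁿ = 14.67 / 10.7 = 1.3710
n = ln(1.3710) / ln(1.111) = 0.3156 / 0.1053 ≈ 3.00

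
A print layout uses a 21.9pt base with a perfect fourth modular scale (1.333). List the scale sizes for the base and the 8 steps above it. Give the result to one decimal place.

Step 0: 21.9pt
Step 1: 21.9 × 1.333 = 29.2
Step 2: 21.9 × 1.333² = 38.9
Step 3: 21.9 × 1.333³ = 51.9
Step 4: 21.9 × 1.333⁴ = 69.1
Step 5: 21.9 × 1.333⁵ = 92.2
Step 6: 21.9 × 1.333⁶ = 122.9
Step 7: 21.9 × 1.333⁷ = 163.8
Step 8: 21.9 × 1.333⁸ = 218.3

21.9pt, 29.2pt, 38.9pt, 51.9pt, 69.1pt, 92.2pt, 122.9pt, 163.8pt, 218.3pt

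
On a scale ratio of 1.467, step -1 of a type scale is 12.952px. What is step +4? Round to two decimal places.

88.00px

12.952 × 1.467⁵ = 12.952 × 6.79439 ≈ 88.001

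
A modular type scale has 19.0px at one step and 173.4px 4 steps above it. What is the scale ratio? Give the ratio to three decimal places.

1.738

r⁴ = 173.4 / 19.0, so r = (173.4/19.0)^(1/4).
r = 9.1263^(1/4) ≈ 1.7381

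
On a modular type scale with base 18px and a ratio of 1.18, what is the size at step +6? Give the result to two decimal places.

48.59px

A modular type scale is a geometric sequence: sizeₙ = base × rⁿ.
18.0 × 1.18⁶ = 18.0 × 2.69955 ≈ 48.59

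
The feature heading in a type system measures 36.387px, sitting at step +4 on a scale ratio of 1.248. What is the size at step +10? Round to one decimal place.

137.5px

36.387 × 1.248⁶ = 36.387 × 3.77822 ≈ 137.478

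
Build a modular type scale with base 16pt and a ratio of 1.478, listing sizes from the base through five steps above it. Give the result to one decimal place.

Step 0: 16pt
Step 1: 16.0 × 1.478 = 23.6
Step 2: 16.0 × 1.478² = 35.0
Step 3: 16.0 × 1.478³ = 51.7
Step 4: 16.0 × 1.478⁴ = 76.4
Step 5: 16.0 × 1.478⁵ = 112.8

16.0pt, 23.6pt, 35.0pt, 51.7pt, 76.4pt, 112.8pt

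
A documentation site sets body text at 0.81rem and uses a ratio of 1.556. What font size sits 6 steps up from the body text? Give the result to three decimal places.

0.81 × 1.556⁶ = 0.81 × 14.19246 ≈ 11.496

11.496rem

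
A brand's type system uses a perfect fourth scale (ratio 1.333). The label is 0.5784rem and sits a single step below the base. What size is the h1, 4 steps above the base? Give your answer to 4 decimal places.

2.4343rem

0.5784 × 1.333⁵ = 0.5784 × 4.20873 ≈ 2.4343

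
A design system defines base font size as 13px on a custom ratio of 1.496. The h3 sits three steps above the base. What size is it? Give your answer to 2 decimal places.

43.52px

13.0 × 1.496³ = 13.0 × 3.34807 ≈ 43.52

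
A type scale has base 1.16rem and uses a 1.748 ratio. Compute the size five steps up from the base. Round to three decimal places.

18.931rem

Each step on a modular scale multiplies by the ratio, so the size n steps from the base is base × ratioⁿ.
1.16 × 1.748⁵ = 1.16 × 16.31951 ≈ 18.931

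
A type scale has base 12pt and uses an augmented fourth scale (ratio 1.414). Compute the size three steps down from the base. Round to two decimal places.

12.0 ÷ 1.414³ = 12.0 ÷ 2.82715 ≈ 4.24

4.24pt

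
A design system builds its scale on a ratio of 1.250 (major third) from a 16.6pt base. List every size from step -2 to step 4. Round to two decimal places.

10.62pt, 13.28pt, 16.60pt, 20.75pt, 25.94pt, 32.42pt, 40.53pt

Step -2: 16.6 ÷ 1.250² = 10.62
Step -1: 16.6 ÷ 1.250 = 13.28
Step 0: 16.6pt
Step 1: 16.6 × 1.250 = 20.75
Step 2: 16.6 × 1.250² = 25.94
Step 3: 16.6 × 1.250³ = 32.42
Step 4: 16.6 × 1.250⁴ = 40.53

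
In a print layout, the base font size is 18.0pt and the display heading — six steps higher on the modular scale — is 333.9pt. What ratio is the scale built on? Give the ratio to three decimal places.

The ratio satisfies 18.0 × r⁶ = 333.9, so r = (333.9 / 18.0)^(1/6).
r = 18.5500^(1/6) ≈ 1.6270

1.627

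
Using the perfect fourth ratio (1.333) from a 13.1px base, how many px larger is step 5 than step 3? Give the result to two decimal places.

24.11px

Step 3: 13.1 × 1.333³ = 31.0286px
Step 5: 13.1 × 1.333⁵ = 55.1343px
Difference: 55.1343 − 31.0286 = 24.1057px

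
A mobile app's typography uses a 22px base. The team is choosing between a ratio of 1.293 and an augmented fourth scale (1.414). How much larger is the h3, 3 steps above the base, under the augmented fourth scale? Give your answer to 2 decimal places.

14.64px

At 1.293: 22.0 × 1.293³ = 47.5574px
Augmented fourth: 22.0 × 1.414³ = 62.1972px
Difference: 62.1972 − 47.5574 = 14.6398px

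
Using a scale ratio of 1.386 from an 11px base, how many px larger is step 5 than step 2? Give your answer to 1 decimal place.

Step 2: 11.0 × 1.386² = 21.131px
Step 5: 11.0 × 1.386⁵ = 56.261px
Difference: 56.261 − 21.131 = 35.130px

35.1px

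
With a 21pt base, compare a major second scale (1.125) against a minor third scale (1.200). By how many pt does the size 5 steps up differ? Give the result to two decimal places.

14.41pt

Major second: 21.0 × 1.125⁵ = 37.8427pt
Minor third: 21.0 × 1.200⁵ = 52.2547pt
Difference: 52.2547 − 37.8427 = 14.4120pt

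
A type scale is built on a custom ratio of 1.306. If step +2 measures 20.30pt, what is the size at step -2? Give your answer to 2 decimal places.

6.98pt

Moving from step +2 to step -2 is 4 steps down, so divide by r⁴.
20.30 ÷ 1.306⁴ = 20.30 ÷ 2.90919 ≈ 6.978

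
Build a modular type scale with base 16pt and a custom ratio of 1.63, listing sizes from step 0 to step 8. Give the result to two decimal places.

16.00pt, 26.08pt, 42.51pt, 69.29pt, 112.95pt, 184.10pt, 300.09pt, 489.14pt, 797.30pt

Step 0: 16pt
Step 1: 16.0 × 1.63 = 26.08
Step 2: 16.0 × 1.63² = 42.51
Step 3: 16.0 × 1.63³ = 69.29
Step 4: 16.0 × 1.63⁴ = 112.95
Step 5: 16.0 × 1.63⁵ = 184.10
Step 6: 16.0 × 1.63⁶ = 300.09
Step 7: 16.0 × 1.63⁷ = 489.14
Step 8: 16.0 × 1.63⁸ = 797.30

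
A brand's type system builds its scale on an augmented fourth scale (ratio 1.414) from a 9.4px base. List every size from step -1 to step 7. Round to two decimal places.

6.65px, 9.40px, 13.29px, 18.79px, 26.58px, 37.58px, 53.13px, 75.13px, 106.24px

Step -1: 9.4 ÷ 1.414 = 6.65
Step 0: 9.4px
Step 1: 9.4 × 1.414 = 13.29
Step 2: 9.4 × 1.414² = 18.79
Step 3: 9.4 × 1.414³ = 26.58
Step 4: 9.4 × 1.414⁴ = 37.58
Step 5: 9.4 × 1.414⁵ = 53.13
Step 6: 9.4 × 1.414⁶ = 75.13
Step 7: 9.4 × 1.414⁷ = 106.24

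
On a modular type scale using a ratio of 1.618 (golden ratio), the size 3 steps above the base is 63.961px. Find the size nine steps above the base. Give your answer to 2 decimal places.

63.961 × 1.618⁶ = 63.961 × 17.94201 ≈ 1147.589

1147.59px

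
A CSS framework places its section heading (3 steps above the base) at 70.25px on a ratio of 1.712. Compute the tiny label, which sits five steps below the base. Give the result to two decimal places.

The gap is -5 − (3) = -8 steps, so the factor is 1.712^-8.
70.25 ÷ 1.712⁸ = 70.25 ÷ 73.79553 ≈ 0.952

0.95px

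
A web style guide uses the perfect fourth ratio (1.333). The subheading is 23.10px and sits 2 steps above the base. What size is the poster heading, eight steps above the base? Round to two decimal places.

23.10 × 1.333⁶ = 23.10 × 5.61023 ≈ 129.596

129.60px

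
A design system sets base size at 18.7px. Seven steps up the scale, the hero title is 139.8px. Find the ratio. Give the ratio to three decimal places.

The ratio satisfies 18.7 × r⁷ = 139.8, so r = (139.8 / 18.7)^(1/7).
r = 7.4759^(1/7) ≈ 1.3329

1.333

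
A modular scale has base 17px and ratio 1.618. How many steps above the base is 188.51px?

5

1.618ⁿ = 188.51 / 17 = 11.0888
n = ln(11.0888) / ln(1.618) = 2.4059 / 0.4812 ≈ 5.00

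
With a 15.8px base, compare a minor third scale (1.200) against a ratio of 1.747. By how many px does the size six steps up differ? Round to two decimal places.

Minor third: 15.8 × 1.200⁶ = 47.1785px
At 1.747: 15.8 × 1.747⁶ = 449.1739px
Difference: 449.1739 − 47.1785 = 401.9954px

402.00px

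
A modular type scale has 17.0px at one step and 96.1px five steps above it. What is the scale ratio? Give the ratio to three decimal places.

1.414

The ratio satisfies 17.0 × r⁵ = 96.1, so r = (96.1 / 17.0)^(1/5).
r = 5.6529^(1/5) ≈ 1.4140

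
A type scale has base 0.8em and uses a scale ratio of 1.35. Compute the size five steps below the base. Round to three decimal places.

0.178em

Every step multiplies by the scale ratio.
0.8 ÷ 1.35⁵ = 0.8 ÷ 4.48403 ≈ 0.178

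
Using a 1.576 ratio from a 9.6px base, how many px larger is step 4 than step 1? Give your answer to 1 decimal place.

44.1px

Step 1: 9.6 × 1.576 = 15.130px
Step 4: 9.6 × 1.576⁴ = 59.224px
Difference: 59.224 − 15.130 = 44.094px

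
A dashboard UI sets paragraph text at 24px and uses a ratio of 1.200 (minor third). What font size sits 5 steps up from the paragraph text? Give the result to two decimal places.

24.0 × 1.200⁵ = 24.0 × 2.48832 ≈ 59.72

59.72px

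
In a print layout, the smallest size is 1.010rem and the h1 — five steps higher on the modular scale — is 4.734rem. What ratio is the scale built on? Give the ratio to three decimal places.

The ratio satisfies 1.010 × r⁵ = 4.734, so r = (4.734 / 1.010)^(1/5).
r = 4.6871^(1/5) ≈ 1.3620

1.362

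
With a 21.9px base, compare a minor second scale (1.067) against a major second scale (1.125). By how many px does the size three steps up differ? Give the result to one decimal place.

Minor second: 21.9 × 1.067³ = 26.603px
Major second: 21.9 × 1.125³ = 31.182px
Difference: 31.182 − 26.603 = 4.579px

4.6px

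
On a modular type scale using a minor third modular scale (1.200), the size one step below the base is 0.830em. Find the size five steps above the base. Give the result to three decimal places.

The gap is 5 − (-1) = 6 steps, so the factor is 1.200^6.
0.830 × 1.200⁶ = 0.830 × 2.98598 ≈ 2.478

2.478em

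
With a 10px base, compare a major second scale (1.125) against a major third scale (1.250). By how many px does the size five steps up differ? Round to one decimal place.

12.5px

Major second: 10.0 × 1.125⁵ = 18.020px
Major third: 10.0 × 1.250⁵ = 30.518px
Difference: 30.518 − 18.020 = 12.498px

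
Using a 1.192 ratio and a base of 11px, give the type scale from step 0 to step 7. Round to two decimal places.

Step 0: 11px
Step 1: 11.0 × 1.192 = 13.11
Step 2: 11.0 × 1.192² = 15.63
Step 3: 11.0 × 1.192³ = 18.63
Step 4: 11.0 × 1.192⁴ = 22.21
Step 5: 11.0 × 1.192⁵ = 26.47
Step 6: 11.0 × 1.192⁶ = 31.55
Step 7: 11.0 × 1.192⁷ = 37.61

11.00px, 13.11px, 15.63px, 18.63px, 22.21px, 26.47px, 31.55px, 37.61px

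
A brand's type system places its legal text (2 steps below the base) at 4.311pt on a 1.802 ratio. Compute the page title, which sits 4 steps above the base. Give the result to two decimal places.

147.61pt

4.311 × 1.802⁶ = 4.311 × 34.23960 ≈ 147.607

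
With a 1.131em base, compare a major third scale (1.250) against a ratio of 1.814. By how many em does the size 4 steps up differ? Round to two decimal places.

Major third: 1.131 × 1.250⁴ = 2.7612em
At 1.814: 1.131 × 1.814⁴ = 12.2465em
Difference: 12.2465 − 2.7612 = 9.4853em

9.49em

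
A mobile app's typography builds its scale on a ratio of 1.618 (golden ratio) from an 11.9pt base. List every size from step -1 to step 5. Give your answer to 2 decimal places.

7.35pt, 11.90pt, 19.25pt, 31.15pt, 50.41pt, 81.56pt, 131.96pt

Step -1: 11.9 ÷ 1.618 = 7.35
Step 0: 11.9pt
Step 1: 11.9 × 1.618 = 19.25
Step 2: 11.9 × 1.618² = 31.15
Step 3: 11.9 × 1.618³ = 50.41
Step 4: 11.9 × 1.618⁴ = 81.56
Step 5: 11.9 × 1.618⁵ = 131.96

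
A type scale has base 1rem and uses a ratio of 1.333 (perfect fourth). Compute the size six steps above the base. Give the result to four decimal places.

5.6102rem

Each step on a modular scale multiplies by the ratio, so the size n steps from the base is base × ratioⁿ.
1.0 × 1.333⁶ = 1.0 × 5.61023 ≈ 5.6102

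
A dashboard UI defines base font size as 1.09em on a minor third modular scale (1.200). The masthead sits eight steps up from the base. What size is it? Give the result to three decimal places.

Every step multiplies by the scale ratio.
1.09 × 1.200⁸ = 1.09 × 4.29982 ≈ 4.687

4.687em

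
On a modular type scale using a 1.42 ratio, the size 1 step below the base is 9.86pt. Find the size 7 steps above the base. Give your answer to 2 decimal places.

163.00pt

The gap is 7 − (-1) = 8 steps, so the factor is 1.42^8.
9.86 × 1.42⁸ = 9.86 × 16.53129 ≈ 162.999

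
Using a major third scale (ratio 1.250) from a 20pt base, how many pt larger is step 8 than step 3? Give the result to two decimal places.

80.15pt

Step 3: 20.0 × 1.250³ = 39.0625pt
Step 8: 20.0 × 1.250⁸ = 119.2093pt
Difference: 119.2093 − 39.0625 = 80.1468pt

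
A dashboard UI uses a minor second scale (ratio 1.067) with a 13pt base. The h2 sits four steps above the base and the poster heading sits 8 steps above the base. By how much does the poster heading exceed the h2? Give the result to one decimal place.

5.0pt

Step 4: 13.0 × 1.067⁴ = 16.850pt
Step 8: 13.0 × 1.067⁸ = 21.840pt
Difference: 21.840 − 16.850 = 4.990pt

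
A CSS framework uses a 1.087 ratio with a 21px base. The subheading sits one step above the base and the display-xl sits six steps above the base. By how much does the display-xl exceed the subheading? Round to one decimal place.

Step 1: 21.0 × 1.087 = 22.827px
Step 6: 21.0 × 1.087⁶ = 34.641px
Difference: 34.641 − 22.827 = 11.814px

11.8px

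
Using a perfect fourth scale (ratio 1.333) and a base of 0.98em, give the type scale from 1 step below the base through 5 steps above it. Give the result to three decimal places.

Step -1: 0.98 ÷ 1.333 = 0.735
Step 0: 0.98em
Step 1: 0.98 × 1.333 = 1.306
Step 2: 0.98 × 1.333² = 1.741
Step 3: 0.98 × 1.333³ = 2.321
Step 4: 0.98 × 1.333⁴ = 3.094
Step 5: 0.98 × 1.333⁵ = 4.125

0.735em, 0.980em, 1.306em, 1.741em, 2.321em, 3.094em, 4.125em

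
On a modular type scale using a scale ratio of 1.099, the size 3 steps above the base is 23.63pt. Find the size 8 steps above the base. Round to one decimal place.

23.63 × 1.099⁵ = 23.63 × 1.60320 ≈ 37.884

37.9pt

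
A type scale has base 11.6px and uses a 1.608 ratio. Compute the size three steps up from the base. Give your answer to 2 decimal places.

Every step multiplies by the scale ratio.
11.6 × 1.608³ = 11.6 × 4.15775 ≈ 48.23

48.23px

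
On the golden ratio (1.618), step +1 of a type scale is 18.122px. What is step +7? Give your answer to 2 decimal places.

325.15px

The gap is 7 − (1) = 6 steps, so the factor is 1.618^6.
18.122 × 1.618⁶ = 18.122 × 17.94201 ≈ 325.145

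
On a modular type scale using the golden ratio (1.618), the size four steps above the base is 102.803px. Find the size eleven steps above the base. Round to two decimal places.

Moving from step +4 to step +11 is 7 steps up, so multiply by r⁷.
102.803 × 1.618⁷ = 102.803 × 29.03017 ≈ 2984.389

2984.39px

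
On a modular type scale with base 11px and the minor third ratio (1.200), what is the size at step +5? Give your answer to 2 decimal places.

27.37px

A modular type scale is a geometric sequence: sizeₙ = base × rⁿ.
11.0 × 1.200⁵ = 11.0 × 2.48832 ≈ 27.37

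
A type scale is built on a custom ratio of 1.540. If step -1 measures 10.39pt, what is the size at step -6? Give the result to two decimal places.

1.20pt

10.39 ÷ 1.540⁵ = 10.39 ÷ 8.66171 ≈ 1.200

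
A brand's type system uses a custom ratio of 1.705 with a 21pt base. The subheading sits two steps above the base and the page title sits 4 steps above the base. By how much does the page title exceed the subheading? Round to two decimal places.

116.42pt

Step 2: 21.0 × 1.705² = 61.0475pt
Step 4: 21.0 × 1.705⁴ = 177.4667pt
Difference: 177.4667 − 61.0475 = 116.4192pt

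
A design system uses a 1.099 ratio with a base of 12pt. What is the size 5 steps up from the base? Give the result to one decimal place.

19.2pt

12.0 × 1.099⁵ = 12.0 × 1.60320 ≈ 19.24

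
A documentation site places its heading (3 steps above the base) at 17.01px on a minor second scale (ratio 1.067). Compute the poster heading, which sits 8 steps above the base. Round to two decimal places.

Moving from step +3 to step +8 is 5 steps up, so multiply by r⁵.
17.01 × 1.067⁵ = 17.01 × 1.38300 ≈ 23.525

23.52px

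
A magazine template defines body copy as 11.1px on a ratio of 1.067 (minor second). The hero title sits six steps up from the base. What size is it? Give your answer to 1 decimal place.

Each step on a modular scale multiplies by the ratio, so the size n steps from the base is base × ratioⁿ.
11.1 × 1.067⁶ = 11.1 × 1.47566 ≈ 16.38

16.4px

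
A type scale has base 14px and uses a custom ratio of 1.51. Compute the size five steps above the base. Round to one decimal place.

109.9px

A modular type scale is a geometric sequence: sizeₙ = base × rⁿ.
14.0 × 1.51⁵ = 14.0 × 7.85027 ≈ 109.90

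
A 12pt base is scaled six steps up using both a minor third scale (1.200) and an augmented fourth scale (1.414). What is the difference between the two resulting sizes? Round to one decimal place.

60.1pt

Minor third: 12.0 × 1.200⁶ = 35.832pt
Augmented fourth: 12.0 × 1.414⁶ = 95.913pt
Difference: 95.913 − 35.832 = 60.081pt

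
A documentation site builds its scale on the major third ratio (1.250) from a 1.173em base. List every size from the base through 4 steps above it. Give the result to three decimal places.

1.173em, 1.466em, 1.833em, 2.291em, 2.864em

Step 0: 1.173em
Step 1: 1.173 × 1.250 = 1.466
Step 2: 1.173 × 1.250² = 1.833
Step 3: 1.173 × 1.250³ = 2.291
Step 4: 1.173 × 1.250⁴ = 2.864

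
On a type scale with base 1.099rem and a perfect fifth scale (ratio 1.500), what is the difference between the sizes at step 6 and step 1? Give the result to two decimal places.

10.87rem

Step 1: 1.099 × 1.500 = 1.6485rem
Step 6: 1.099 × 1.500⁶ = 12.5183rem
Difference: 12.5183 − 1.6485 = 10.8698rem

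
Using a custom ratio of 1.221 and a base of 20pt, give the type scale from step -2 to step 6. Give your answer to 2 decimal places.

13.42pt, 16.38pt, 20.00pt, 24.42pt, 29.82pt, 36.41pt, 44.45pt, 54.28pt, 66.27pt

Step -2: 20.0 ÷ 1.221² = 13.42
Step -1: 20.0 ÷ 1.221 = 16.38
Step 0: 20pt
Step 1: 20.0 × 1.221 = 24.42
Step 2: 20.0 × 1.221² = 29.82
Step 3: 20.0 × 1.221³ = 36.41
Step 4: 20.0 × 1.221⁴ = 44.45
Step 5: 20.0 × 1.221⁵ = 54.28
Step 6: 20.0 × 1.221⁶ = 66.27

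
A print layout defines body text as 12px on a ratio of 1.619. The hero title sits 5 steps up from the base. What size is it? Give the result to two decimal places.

133.48px

12.0 × 1.619⁵ = 12.0 × 11.12332 ≈ 133.48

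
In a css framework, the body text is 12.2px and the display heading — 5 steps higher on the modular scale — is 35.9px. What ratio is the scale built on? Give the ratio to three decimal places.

The ratio satisfies 12.2 × r⁵ = 35.9, so r = (35.9 / 12.2)^(1/5).
r = 2.9426^(1/5) ≈ 1.2409

1.241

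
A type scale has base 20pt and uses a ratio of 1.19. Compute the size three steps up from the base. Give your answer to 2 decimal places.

20.0 × 1.19³ = 20.0 × 1.68516 ≈ 33.70

33.70pt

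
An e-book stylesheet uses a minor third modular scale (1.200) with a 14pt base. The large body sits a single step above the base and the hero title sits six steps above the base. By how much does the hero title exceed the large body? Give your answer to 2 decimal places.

Step 1: 14.0 × 1.200 = 16.8000pt
Step 6: 14.0 × 1.200⁶ = 41.8038pt
Difference: 41.8038 − 16.8000 = 25.0038pt

25.00pt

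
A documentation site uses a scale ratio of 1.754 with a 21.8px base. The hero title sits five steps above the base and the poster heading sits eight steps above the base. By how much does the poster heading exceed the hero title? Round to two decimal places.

1591.05px

Step 5: 21.8 × 1.754⁵ = 361.9132px
Step 8: 21.8 × 1.754⁸ = 1952.9594px
Difference: 1952.9594 − 361.9132 = 1591.0462px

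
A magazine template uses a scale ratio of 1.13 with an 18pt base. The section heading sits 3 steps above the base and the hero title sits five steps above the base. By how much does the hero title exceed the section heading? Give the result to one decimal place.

7.2pt

Step 3: 18.0 × 1.13³ = 25.972pt
Step 5: 18.0 × 1.13⁵ = 33.164pt
Difference: 33.164 − 25.972 = 7.192pt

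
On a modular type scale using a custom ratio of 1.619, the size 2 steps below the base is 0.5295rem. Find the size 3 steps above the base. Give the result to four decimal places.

5.8898rem

0.5295 × 1.619⁵ = 0.5295 × 11.12332 ≈ 5.8898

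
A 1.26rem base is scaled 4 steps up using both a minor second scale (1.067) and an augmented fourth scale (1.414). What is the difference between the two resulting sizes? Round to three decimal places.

Minor second: 1.26 × 1.067⁴ = 1.63316rem
Augmented fourth: 1.26 × 1.414⁴ = 5.03696rem
Difference: 5.03696 − 1.63316 = 3.40380rem

3.404rem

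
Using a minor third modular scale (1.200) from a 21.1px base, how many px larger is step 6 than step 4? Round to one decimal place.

19.3px

Step 4: 21.1 × 1.200⁴ = 43.753px
Step 6: 21.1 × 1.200⁶ = 63.004px
Difference: 63.004 − 43.753 = 19.251px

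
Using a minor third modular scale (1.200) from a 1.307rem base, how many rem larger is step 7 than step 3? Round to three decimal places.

Step 3: 1.307 × 1.200³ = 2.25850rem
Step 7: 1.307 × 1.200⁷ = 4.68322rem
Difference: 4.68322 − 2.25850 = 2.42472rem

2.425rem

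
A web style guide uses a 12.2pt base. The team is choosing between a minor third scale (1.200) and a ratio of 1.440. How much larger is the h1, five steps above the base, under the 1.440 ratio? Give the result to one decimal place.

45.2pt

Minor third: 12.2 × 1.200⁵ = 30.358pt
At 1.440: 12.2 × 1.440⁵ = 75.539pt
Difference: 75.539 − 30.358 = 45.181pt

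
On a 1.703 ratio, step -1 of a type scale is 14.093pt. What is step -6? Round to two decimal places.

Moving from step -1 to step -6 is 5 steps down, so divide by r⁵.
14.093 ÷ 1.703⁵ = 14.093 ÷ 14.32429 ≈ 0.984

0.98pt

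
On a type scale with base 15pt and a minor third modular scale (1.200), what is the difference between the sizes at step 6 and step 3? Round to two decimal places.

Step 3: 15.0 × 1.200³ = 25.9200pt
Step 6: 15.0 × 1.200⁶ = 44.7898pt
Difference: 44.7898 − 25.9200 = 18.8698pt

18.87pt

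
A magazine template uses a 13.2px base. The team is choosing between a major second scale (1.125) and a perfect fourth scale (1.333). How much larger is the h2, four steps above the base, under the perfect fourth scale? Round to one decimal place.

20.5px

Major second: 13.2 × 1.125⁴ = 21.144px
Perfect fourth: 13.2 × 1.333⁴ = 41.677px
Difference: 41.677 − 21.144 = 20.533px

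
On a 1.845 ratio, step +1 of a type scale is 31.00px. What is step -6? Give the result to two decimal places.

0.43px

31.00 ÷ 1.845⁷ = 31.00 ÷ 72.77372 ≈ 0.426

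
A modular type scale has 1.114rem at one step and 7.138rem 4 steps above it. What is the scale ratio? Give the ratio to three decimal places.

The ratio satisfies 1.114 × r⁴ = 7.138, so r = (7.138 / 1.114)^(1/4).
r = 6.4075^(1/4) ≈ 1.5910

1.591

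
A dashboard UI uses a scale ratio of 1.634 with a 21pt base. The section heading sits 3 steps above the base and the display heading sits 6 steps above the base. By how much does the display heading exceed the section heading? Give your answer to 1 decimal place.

308.1pt

Step 3: 21.0 × 1.634³ = 91.617pt
Step 6: 21.0 × 1.634⁶ = 399.698pt
Difference: 399.698 − 91.617 = 308.081pt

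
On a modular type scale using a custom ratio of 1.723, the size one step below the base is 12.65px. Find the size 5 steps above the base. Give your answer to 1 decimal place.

331.0px

12.65 × 1.723⁶ = 12.65 × 26.16445 ≈ 330.980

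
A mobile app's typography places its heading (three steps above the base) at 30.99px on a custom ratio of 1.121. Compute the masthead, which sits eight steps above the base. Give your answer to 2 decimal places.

54.86px

The gap is 8 − (3) = 5 steps, so the factor is 1.121^5.
30.99 × 1.121⁵ = 30.99 × 1.77022 ≈ 54.859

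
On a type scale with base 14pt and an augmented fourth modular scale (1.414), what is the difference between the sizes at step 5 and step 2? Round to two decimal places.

51.14pt

Step 2: 14.0 × 1.414² = 27.9915pt
Step 5: 14.0 × 1.414⁵ = 79.1362pt
Difference: 79.1362 − 27.9915 = 51.1447pt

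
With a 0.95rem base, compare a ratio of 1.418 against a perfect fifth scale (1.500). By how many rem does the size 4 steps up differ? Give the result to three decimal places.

At 1.418: 0.95 × 1.418⁴ = 3.84086rem
Perfect fifth: 0.95 × 1.500⁴ = 4.80938rem
Difference: 4.80938 − 3.84086 = 0.96852rem

0.969rem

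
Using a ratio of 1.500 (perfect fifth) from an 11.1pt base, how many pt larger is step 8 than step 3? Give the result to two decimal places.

Step 3: 11.1 × 1.500³ = 37.4625pt
Step 8: 11.1 × 1.500⁸ = 284.4809pt
Difference: 284.4809 − 37.4625 = 247.0184pt

247.02pt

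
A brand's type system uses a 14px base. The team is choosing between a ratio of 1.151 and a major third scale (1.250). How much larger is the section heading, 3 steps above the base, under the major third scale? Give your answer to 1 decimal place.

6.0px

At 1.151: 14.0 × 1.151³ = 21.348px
Major third: 14.0 × 1.250³ = 27.344px
Difference: 27.344 − 21.348 = 5.996px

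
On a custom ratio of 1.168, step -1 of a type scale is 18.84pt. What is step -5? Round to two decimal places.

The gap is -5 − (-1) = -4 steps, so the factor is 1.168^-4.
18.84 ÷ 1.168⁴ = 18.84 ÷ 1.86111 ≈ 10.123

10.12pt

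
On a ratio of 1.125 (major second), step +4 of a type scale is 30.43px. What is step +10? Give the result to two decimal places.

61.69px

30.43 × 1.125⁶ = 30.43 × 2.02729 ≈ 61.690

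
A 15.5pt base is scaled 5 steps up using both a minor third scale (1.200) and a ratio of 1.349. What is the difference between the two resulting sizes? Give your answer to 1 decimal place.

Minor third: 15.5 × 1.200⁵ = 38.569pt
At 1.349: 15.5 × 1.349⁵ = 69.245pt
Difference: 69.245 − 38.569 = 30.676pt

30.7pt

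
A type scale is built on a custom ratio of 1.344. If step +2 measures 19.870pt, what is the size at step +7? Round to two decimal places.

The gap is 7 − (2) = 5 steps, so the factor is 1.344^5.
19.870 × 1.344⁵ = 19.870 × 4.38527 ≈ 87.135

87.14pt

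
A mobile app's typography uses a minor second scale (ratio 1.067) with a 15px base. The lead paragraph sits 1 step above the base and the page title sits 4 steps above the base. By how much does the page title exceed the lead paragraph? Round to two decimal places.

3.44px

Step 1: 15.0 × 1.067 = 16.0050px
Step 4: 15.0 × 1.067⁴ = 19.4424px
Difference: 19.4424 − 16.0050 = 3.4374px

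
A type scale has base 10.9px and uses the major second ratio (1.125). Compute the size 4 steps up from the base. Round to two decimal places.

Each step on a modular scale multiplies by the ratio, so the size n steps from the base is base × ratioⁿ.
10.9 × 1.125⁴ = 10.9 × 1.60181 ≈ 17.46

17.46px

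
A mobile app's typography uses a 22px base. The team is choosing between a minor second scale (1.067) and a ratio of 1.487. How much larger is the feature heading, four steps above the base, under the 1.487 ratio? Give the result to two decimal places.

Minor second: 22.0 × 1.067⁴ = 28.5155px
At 1.487: 22.0 × 1.487⁴ = 107.5639px
Difference: 107.5639 − 28.5155 = 79.0484px

79.05px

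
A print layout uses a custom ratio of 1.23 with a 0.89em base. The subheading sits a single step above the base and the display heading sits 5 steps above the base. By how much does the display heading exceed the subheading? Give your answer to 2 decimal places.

1.41em

Step 1: 0.89 × 1.23 = 1.0947em
Step 5: 0.89 × 1.23⁵ = 2.5056em
Difference: 2.5056 − 1.0947 = 1.4109em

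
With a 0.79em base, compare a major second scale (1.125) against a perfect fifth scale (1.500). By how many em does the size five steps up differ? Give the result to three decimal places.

Major second: 0.79 × 1.125⁵ = 1.42361em
Perfect fifth: 0.79 × 1.500⁵ = 5.99906em
Difference: 5.99906 − 1.42361 = 4.57545em

4.575em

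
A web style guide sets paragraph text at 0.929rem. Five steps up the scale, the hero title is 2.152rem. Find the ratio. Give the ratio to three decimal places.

The ratio satisfies 0.929 × r⁵ = 2.152, so r = (2.152 / 0.929)^(1/5).
r = 2.3165^(1/5) ≈ 1.1829

1.183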